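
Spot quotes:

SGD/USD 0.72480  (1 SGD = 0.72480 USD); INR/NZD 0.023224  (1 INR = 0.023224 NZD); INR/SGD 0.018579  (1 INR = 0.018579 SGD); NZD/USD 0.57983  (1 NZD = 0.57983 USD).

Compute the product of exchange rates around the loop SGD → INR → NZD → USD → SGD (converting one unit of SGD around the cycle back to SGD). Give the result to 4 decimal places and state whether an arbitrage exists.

Around SGD → INR → NZD → USD → SGD: 1 ÷ 0.018579 × 0.023224 × 0.57983 ÷ 0.72480 = 0.999994
Product ≈ 1 (deviation 0.001%, within rounding noise).

1.0000 (no arbitrage)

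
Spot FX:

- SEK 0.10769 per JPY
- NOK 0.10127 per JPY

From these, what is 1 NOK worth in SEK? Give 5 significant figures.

1 NOK ÷ 0.10127 = 9.87459 JPY
9.87459 JPY × 0.10769 = 1.06339 SEK

NOK/SEK = 1.0634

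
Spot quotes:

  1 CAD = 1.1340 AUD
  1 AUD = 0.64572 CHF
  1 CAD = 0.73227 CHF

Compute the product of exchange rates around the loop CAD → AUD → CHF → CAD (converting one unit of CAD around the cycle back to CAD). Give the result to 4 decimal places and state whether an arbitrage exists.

1.0000 (no arbitrage)

Around CAD → AUD → CHF → CAD: 1 × 1.1340 × 0.64572 ÷ 0.73227 = 0.999968
Product ≈ 1 (deviation 0.003%, within rounding noise).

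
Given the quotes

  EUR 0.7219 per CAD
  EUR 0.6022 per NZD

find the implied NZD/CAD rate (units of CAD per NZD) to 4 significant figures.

1 NZD × 0.6022 = 0.6022 EUR
0.6022 EUR ÷ 0.7219 = 0.834188 CAD

NZD/CAD = 0.8342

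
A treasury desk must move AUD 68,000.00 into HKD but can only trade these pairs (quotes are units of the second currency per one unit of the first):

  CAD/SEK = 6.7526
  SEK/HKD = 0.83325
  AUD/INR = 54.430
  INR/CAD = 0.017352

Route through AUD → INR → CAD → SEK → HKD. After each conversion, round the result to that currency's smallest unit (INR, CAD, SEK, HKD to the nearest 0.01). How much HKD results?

HKD 361,362.56

AUD 68,000.00 × 54.430 = INR 3,701,240.00
INR 3,701,240.00 × 0.017352 = CAD 64,223.92
CAD 64,223.92 × 6.7526 = SEK 433,678.44
SEK 433,678.44 × 0.83325 = HKD 361,362.56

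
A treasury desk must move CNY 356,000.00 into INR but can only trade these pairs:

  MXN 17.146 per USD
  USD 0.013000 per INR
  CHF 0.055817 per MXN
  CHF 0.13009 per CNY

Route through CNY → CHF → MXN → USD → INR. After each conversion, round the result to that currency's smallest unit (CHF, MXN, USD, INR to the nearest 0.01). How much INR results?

CNY 356,000.00 × 0.13009 = CHF 46,312.04
CHF 46,312.04 ÷ 0.055817 = MXN 829,712.09
MXN 829,712.09 ÷ 17.146 = USD 48,391.00
USD 48,391.00 ÷ 0.013000 = INR 3,722,384.62

INR 3,722,384.62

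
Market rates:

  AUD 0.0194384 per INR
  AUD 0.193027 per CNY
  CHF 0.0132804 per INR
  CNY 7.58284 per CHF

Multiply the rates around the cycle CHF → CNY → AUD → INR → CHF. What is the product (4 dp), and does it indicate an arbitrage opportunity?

1.0000 (no arbitrage)

Around CHF → CNY → AUD → INR → CHF: 1 × 7.58284 × 0.193027 ÷ 0.0194384 × 0.0132804 = 1.000001
Product ≈ 1 (deviation 0.000%, within rounding noise).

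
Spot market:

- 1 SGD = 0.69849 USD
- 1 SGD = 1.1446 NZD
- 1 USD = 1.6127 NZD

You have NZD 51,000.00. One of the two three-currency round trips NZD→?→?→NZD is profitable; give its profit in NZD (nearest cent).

Profitable loop is NZD → USD → SGD → NZD:
NZD 51,000.00 ÷ 1.6127 = USD 31,623.98
USD 31,623.98 ÷ 0.69849 = SGD 45,274.79
SGD 45,274.79 × 1.1446 = NZD 51,821.52
Profit = NZD 51,821.52 − NZD 51,000.00

Profit: NZD 821.52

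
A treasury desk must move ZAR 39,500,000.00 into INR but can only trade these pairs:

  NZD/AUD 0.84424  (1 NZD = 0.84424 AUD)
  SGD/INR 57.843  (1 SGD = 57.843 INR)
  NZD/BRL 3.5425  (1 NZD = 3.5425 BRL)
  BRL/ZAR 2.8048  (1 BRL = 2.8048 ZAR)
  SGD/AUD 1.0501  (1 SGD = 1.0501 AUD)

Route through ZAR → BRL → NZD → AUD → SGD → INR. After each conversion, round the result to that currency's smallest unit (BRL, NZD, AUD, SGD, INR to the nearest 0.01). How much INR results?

ZAR 39,500,000.00 ÷ 2.8048 = BRL 14,083,000.57
BRL 14,083,000.57 ÷ 3.5425 = NZD 3,975,441.23
NZD 3,975,441.23 × 0.84424 = AUD 3,356,226.50
AUD 3,356,226.50 ÷ 1.0501 = SGD 3,196,101.80
SGD 3,196,101.80 × 57.843 = INR 184,872,116.42

INR 184,872,116.42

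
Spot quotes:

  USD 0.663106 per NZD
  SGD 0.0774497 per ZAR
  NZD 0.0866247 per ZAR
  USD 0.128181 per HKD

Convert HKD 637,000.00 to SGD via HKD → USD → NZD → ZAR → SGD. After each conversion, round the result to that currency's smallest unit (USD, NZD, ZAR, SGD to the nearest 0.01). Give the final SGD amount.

HKD 637,000.00 × 0.128181 = USD 81,651.30
USD 81,651.30 ÷ 0.663106 = NZD 123,134.61
NZD 123,134.61 ÷ 0.0866247 = ZAR 1,421,472.28
ZAR 1,421,472.28 × 0.0774497 = SGD 110,092.60

SGD 110,092.60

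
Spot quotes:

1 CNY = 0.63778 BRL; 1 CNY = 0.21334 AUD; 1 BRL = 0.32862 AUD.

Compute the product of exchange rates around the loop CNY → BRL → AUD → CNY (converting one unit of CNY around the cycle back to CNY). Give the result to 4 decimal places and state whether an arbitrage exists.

Around CNY → BRL → AUD → CNY: 1 × 0.63778 × 0.32862 ÷ 0.21334 = 0.982410
Product < 1; profitable direction is CNY → AUD → BRL → CNY.

0.9824 (arbitrage exists)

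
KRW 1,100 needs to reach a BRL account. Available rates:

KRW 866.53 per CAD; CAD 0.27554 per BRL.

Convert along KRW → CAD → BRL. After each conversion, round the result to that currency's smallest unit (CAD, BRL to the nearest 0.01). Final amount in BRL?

KRW 1,100 ÷ 866.53 = CAD 1.27
CAD 1.27 ÷ 0.27554 = BRL 4.61

BRL 4.61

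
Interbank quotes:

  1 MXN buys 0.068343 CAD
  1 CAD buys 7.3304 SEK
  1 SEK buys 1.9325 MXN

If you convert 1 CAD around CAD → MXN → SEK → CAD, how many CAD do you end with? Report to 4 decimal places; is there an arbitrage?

Around CAD → MXN → SEK → CAD: 1 ÷ 0.068343 ÷ 1.9325 ÷ 7.3304 = 1.032901
Product > 1; profitable direction is CAD → MXN → SEK → CAD.

1.0329 (arbitrage exists)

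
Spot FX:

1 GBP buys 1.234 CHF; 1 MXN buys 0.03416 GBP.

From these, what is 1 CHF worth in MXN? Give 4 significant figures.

1 CHF ÷ 1.234 = 0.810373 GBP
0.810373 GBP ÷ 0.03416 = 23.7229 MXN

CHF/MXN = 23.72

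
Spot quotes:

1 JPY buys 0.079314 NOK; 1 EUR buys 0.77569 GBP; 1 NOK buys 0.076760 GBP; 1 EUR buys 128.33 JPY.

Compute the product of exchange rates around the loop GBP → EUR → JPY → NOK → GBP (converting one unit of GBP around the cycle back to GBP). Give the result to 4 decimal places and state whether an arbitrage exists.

1.0072 (arbitrage exists)

Around GBP → EUR → JPY → NOK → GBP: 1 ÷ 0.77569 × 128.33 × 0.079314 × 0.076760 = 1.007221
Product > 1; profitable direction is GBP → EUR → JPY → NOK → GBP.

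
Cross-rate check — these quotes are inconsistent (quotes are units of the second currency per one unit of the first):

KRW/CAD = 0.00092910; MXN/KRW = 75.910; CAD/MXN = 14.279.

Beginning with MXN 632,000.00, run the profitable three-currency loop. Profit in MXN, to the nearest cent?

Profitable loop is MXN → KRW → CAD → MXN:
MXN 632,000.00 × 75.910 = KRW 47,975,120
KRW 47,975,120 × 0.00092910 = CAD 44,573.68
CAD 44,573.68 × 14.279 = MXN 636,467.63
Profit = MXN 636,467.63 − MXN 632,000.00

Profit: MXN 4,467.63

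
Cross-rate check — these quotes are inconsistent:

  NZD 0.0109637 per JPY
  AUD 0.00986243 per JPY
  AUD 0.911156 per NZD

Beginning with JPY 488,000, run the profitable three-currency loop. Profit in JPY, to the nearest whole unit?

Profit: JPY 6,294

Profitable loop is JPY → NZD → AUD → JPY:
JPY 488,000 × 0.0109637 = NZD 5,350.29
NZD 5,350.29 × 0.911156 = AUD 4,874.94
AUD 4,874.94 ÷ 0.00986243 = JPY 494,294
Profit = JPY 494,294 − JPY 488,000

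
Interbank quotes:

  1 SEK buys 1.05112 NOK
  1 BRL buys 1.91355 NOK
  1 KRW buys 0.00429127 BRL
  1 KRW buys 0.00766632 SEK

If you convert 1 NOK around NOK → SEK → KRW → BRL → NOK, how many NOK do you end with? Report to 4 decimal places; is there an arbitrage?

1.0190 (arbitrage exists)

Around NOK → SEK → KRW → BRL → NOK: 1 ÷ 1.05112 ÷ 0.00766632 × 0.00429127 × 1.91355 = 1.019029
Product > 1; profitable direction is NOK → SEK → KRW → BRL → NOK.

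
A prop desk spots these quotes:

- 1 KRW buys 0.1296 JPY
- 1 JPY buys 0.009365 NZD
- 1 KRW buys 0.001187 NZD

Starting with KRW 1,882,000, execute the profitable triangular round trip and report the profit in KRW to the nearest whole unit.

Profitable loop is KRW → JPY → NZD → KRW:
KRW 1,882,000 × 0.1296 = JPY 243,907
JPY 243,907 × 0.009365 = NZD 2,284.19
NZD 2,284.19 ÷ 0.001187 = KRW 1,924,339
Profit = KRW 1,924,339 − KRW 1,882,000

Profit: KRW 42,339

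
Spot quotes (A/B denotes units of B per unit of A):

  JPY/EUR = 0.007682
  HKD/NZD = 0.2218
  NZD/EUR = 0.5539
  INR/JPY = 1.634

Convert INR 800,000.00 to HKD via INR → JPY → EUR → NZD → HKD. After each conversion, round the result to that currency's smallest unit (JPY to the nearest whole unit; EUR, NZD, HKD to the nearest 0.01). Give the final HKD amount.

INR 800,000.00 × 1.634 = JPY 1,307,200
JPY 1,307,200 × 0.007682 = EUR 10,041.91
EUR 10,041.91 ÷ 0.5539 = NZD 18,129.46
NZD 18,129.46 ÷ 0.2218 = HKD 81,737.87

HKD 81,737.87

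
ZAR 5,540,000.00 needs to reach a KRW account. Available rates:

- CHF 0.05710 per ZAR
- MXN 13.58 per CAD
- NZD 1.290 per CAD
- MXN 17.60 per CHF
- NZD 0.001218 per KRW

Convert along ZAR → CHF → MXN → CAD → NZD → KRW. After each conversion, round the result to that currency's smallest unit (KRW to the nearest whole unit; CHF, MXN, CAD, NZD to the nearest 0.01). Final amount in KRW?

KRW 434,211,371

ZAR 5,540,000.00 × 0.05710 = CHF 316,334.00
CHF 316,334.00 × 17.60 = MXN 5,567,478.40
MXN 5,567,478.40 ÷ 13.58 = CAD 409,976.32
CAD 409,976.32 × 1.290 = NZD 528,869.45
NZD 528,869.45 ÷ 0.001218 = KRW 434,211,371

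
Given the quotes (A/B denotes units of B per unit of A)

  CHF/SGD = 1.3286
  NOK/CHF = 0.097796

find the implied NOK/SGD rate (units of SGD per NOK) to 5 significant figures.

1 NOK × 0.097796 = 0.097796 CHF
0.097796 CHF × 1.3286 = 0.129932 SGD

NOK/SGD = 0.12993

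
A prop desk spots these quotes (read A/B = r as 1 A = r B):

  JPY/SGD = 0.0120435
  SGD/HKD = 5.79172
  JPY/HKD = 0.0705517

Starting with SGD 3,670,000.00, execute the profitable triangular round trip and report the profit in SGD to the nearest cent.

Profitable loop is SGD → JPY → HKD → SGD:
SGD 3,670,000.00 ÷ 0.0120435 = JPY 304,728,692
JPY 304,728,692 × 0.0705517 = HKD 21,499,127.25
HKD 21,499,127.25 ÷ 5.79172 = SGD 3,712,045.34
Profit = SGD 3,712,045.34 − SGD 3,670,000.00

Profit: SGD 42,045.34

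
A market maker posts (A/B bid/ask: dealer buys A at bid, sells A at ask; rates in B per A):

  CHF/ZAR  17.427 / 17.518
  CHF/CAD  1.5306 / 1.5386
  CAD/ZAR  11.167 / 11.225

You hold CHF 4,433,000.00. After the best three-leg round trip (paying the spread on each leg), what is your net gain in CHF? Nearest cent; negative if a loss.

Net profit: CHF 40,096.68

Best loop CHF → ZAR → CAD → CHF:
CHF 4,433,000.00 × 17.427 (sell CHF at bid) = ZAR 77,253,891.00
ZAR 77,253,891.00 ÷ 11.225 (buy CAD at ask) = CAD 6,882,306.55
CAD 6,882,306.55 ÷ 1.5386 (buy CHF at ask) = CHF 4,473,096.68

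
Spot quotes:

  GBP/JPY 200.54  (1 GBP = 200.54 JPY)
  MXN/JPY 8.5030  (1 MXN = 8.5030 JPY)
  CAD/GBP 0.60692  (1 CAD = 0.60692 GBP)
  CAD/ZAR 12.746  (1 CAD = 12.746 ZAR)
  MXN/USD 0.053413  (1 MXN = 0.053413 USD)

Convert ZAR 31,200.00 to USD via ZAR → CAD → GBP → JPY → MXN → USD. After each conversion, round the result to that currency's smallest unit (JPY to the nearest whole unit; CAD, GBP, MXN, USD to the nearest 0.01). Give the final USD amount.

ZAR 31,200.00 ÷ 12.746 = CAD 2,447.83
CAD 2,447.83 × 0.60692 = GBP 1,485.64
GBP 1,485.64 × 200.54 = JPY 297,930
JPY 297,930 ÷ 8.5030 = MXN 35,038.22
MXN 35,038.22 × 0.053413 = USD 1,871.50

USD 1,871.50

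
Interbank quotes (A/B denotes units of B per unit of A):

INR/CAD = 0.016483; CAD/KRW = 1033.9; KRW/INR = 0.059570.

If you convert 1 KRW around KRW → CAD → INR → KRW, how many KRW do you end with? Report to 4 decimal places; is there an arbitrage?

0.9850 (arbitrage exists)

Around KRW → CAD → INR → KRW: 1 ÷ 1033.9 ÷ 0.016483 ÷ 0.059570 = 0.985048
Product < 1; profitable direction is KRW → INR → CAD → KRW.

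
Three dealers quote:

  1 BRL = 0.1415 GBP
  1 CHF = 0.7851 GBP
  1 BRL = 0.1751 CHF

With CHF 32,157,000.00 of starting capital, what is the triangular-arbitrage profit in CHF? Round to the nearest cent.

Profit: CHF 942,454.93

Profitable loop is CHF → BRL → GBP → CHF:
CHF 32,157,000.00 ÷ 0.1751 = BRL 183,649,343.23
BRL 183,649,343.23 × 0.1415 = GBP 25,986,382.07
GBP 25,986,382.07 ÷ 0.7851 = CHF 33,099,454.93
Profit = CHF 33,099,454.93 − CHF 32,157,000.00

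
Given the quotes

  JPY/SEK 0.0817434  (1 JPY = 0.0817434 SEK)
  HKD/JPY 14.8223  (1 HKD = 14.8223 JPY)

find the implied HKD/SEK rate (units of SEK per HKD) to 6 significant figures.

1 HKD × 14.8223 = 14.8223 JPY
14.8223 JPY × 0.0817434 = 1.21163 SEK

HKD/SEK = 1.21163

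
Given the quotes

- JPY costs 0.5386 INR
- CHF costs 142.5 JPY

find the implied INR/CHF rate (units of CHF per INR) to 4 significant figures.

INR/CHF = 0.01303

1 INR ÷ 0.5386 = 1.85667 JPY
1.85667 JPY ÷ 142.5 = 0.0130292 CHF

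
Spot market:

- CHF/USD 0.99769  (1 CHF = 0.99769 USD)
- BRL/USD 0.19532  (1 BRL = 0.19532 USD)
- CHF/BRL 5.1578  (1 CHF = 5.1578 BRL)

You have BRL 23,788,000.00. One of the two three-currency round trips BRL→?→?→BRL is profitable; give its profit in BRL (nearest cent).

Profit: BRL 232,028.81

Profitable loop is BRL → USD → CHF → BRL:
BRL 23,788,000.00 × 0.19532 = USD 4,646,272.16
USD 4,646,272.16 ÷ 0.99769 = CHF 4,657,029.90
CHF 4,657,029.90 × 5.1578 = BRL 24,020,028.81
Profit = BRL 24,020,028.81 − BRL 23,788,000.00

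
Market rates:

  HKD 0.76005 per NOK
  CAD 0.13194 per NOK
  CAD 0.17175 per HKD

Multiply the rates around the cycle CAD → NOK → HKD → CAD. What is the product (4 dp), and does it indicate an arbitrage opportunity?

0.9894 (arbitrage exists)

Around CAD → NOK → HKD → CAD: 1 ÷ 0.13194 × 0.76005 × 0.17175 = 0.989378
Product < 1; profitable direction is CAD → HKD → NOK → CAD.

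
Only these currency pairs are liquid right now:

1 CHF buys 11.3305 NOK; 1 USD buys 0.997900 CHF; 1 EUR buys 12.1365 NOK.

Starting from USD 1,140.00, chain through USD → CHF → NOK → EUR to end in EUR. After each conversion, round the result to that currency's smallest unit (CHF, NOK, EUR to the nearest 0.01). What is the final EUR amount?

EUR 1,062.06

USD 1,140.00 × 0.997900 = CHF 1,137.61
CHF 1,137.61 × 11.3305 = NOK 12,889.69
NOK 12,889.69 ÷ 12.1365 = EUR 1,062.06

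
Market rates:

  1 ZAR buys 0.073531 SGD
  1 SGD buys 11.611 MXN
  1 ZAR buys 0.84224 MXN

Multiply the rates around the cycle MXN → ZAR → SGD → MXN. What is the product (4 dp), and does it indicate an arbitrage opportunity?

1.0137 (arbitrage exists)

Around MXN → ZAR → SGD → MXN: 1 ÷ 0.84224 × 0.073531 × 11.611 = 1.013688
Product > 1; profitable direction is MXN → ZAR → SGD → MXN.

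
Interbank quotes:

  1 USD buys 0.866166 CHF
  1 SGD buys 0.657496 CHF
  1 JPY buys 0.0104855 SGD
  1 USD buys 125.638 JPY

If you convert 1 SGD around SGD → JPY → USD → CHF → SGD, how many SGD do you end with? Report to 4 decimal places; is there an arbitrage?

Around SGD → JPY → USD → CHF → SGD: 1 ÷ 0.0104855 ÷ 125.638 × 0.866166 ÷ 0.657496 = 0.999995
Product ≈ 1 (deviation 0.000%, within rounding noise).

1.0000 (no arbitrage)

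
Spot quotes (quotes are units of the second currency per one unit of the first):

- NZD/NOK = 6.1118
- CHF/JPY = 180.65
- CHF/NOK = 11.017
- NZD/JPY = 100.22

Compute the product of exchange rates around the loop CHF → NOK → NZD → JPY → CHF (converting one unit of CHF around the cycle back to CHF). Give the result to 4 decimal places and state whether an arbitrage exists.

1.0000 (no arbitrage)

Around CHF → NOK → NZD → JPY → CHF: 1 × 11.017 ÷ 6.1118 × 100.22 ÷ 180.65 = 1.000025
Product ≈ 1 (deviation 0.002%, within rounding noise).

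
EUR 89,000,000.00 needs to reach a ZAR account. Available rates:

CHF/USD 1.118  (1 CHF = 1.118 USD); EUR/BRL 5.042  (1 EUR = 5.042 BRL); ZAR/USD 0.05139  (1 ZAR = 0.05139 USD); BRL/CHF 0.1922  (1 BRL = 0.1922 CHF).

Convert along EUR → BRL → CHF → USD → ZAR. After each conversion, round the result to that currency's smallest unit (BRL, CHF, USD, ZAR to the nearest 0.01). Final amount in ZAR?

ZAR 1,876,330,841.41

EUR 89,000,000.00 × 5.042 = BRL 448,738,000.00
BRL 448,738,000.00 × 0.1922 = CHF 86,247,443.60
CHF 86,247,443.60 × 1.118 = USD 96,424,641.94
USD 96,424,641.94 ÷ 0.05139 = ZAR 1,876,330,841.41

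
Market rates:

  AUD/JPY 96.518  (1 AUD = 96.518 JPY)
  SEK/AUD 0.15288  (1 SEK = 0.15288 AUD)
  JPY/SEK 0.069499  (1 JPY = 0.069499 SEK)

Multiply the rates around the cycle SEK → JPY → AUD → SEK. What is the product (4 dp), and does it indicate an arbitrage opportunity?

Around SEK → JPY → AUD → SEK: 1 ÷ 0.069499 ÷ 96.518 ÷ 0.15288 = 0.975130
Product < 1; profitable direction is SEK → AUD → JPY → SEK.

0.9751 (arbitrage exists)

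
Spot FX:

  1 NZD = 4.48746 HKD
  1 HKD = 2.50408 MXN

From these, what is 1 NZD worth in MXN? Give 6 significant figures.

NZD/MXN = 11.2370

1 NZD × 4.48746 = 4.48746 HKD
4.48746 HKD × 2.50408 = 11.237 MXN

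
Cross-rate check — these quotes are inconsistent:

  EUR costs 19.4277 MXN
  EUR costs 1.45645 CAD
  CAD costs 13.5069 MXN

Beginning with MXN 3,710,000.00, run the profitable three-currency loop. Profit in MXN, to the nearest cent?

Profit: MXN 46,676.39

Profitable loop is MXN → EUR → CAD → MXN:
MXN 3,710,000.00 ÷ 19.4277 = EUR 190,964.45
EUR 190,964.45 × 1.45645 = CAD 278,130.17
CAD 278,130.17 × 13.5069 = MXN 3,756,676.39
Profit = MXN 3,756,676.39 − MXN 3,710,000.00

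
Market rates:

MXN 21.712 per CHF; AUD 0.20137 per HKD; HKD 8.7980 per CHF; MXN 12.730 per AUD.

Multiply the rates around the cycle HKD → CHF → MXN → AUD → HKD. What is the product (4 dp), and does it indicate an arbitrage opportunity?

0.9627 (arbitrage exists)

Around HKD → CHF → MXN → AUD → HKD: 1 ÷ 8.7980 × 21.712 ÷ 12.730 ÷ 0.20137 = 0.962704
Product < 1; profitable direction is HKD → AUD → MXN → CHF → HKD.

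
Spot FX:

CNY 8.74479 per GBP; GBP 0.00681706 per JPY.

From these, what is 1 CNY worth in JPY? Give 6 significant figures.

1 CNY ÷ 8.74479 = 0.114354 GBP
0.114354 GBP ÷ 0.00681706 = 16.7747 JPY

CNY/JPY = 16.7747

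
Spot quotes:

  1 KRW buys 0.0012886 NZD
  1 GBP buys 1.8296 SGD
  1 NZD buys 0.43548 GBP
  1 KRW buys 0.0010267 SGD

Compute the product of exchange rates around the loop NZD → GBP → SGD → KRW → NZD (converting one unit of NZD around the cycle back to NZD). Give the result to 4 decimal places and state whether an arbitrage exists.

1.0000 (no arbitrage)

Around NZD → GBP → SGD → KRW → NZD: 1 × 0.43548 × 1.8296 ÷ 0.0010267 × 0.0012886 = 0.999998
Product ≈ 1 (deviation 0.000%, within rounding noise).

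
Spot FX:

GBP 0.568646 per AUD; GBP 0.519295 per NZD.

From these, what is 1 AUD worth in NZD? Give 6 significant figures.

AUD/NZD = 1.09503

1 AUD × 0.568646 = 0.568646 GBP
0.568646 GBP ÷ 0.519295 = 1.09503 NZD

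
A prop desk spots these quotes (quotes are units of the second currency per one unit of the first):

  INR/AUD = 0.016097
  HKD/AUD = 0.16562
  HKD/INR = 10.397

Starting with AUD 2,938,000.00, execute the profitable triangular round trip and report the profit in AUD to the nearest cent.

Profitable loop is AUD → HKD → INR → AUD:
AUD 2,938,000.00 ÷ 0.16562 = HKD 17,739,403.45
HKD 17,739,403.45 × 10.397 = INR 184,436,577.71
INR 184,436,577.71 × 0.016097 = AUD 2,968,875.59
Profit = AUD 2,968,875.59 − AUD 2,938,000.00

Profit: AUD 30,875.59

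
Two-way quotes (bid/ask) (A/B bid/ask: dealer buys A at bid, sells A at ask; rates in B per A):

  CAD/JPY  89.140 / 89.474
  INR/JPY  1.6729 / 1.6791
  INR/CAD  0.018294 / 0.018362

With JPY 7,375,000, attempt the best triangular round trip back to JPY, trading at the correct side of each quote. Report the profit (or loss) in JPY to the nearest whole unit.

Best loop JPY → CAD → INR → JPY:
JPY 7,375,000 ÷ 89.474 (buy CAD at ask) = CAD 82,426.18
CAD 82,426.18 ÷ 0.018362 (buy INR at ask) = INR 4,488,954.34
INR 4,488,954.34 × 1.6729 (sell INR at bid) = JPY 7,509,572

Net profit: JPY 134,572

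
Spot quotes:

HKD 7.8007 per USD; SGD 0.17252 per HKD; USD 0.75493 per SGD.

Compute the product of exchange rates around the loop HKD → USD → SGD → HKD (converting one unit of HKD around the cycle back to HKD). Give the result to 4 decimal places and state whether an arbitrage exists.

0.9843 (arbitrage exists)

Around HKD → USD → SGD → HKD: 1 ÷ 7.8007 ÷ 0.75493 ÷ 0.17252 = 0.984284
Product < 1; profitable direction is HKD → SGD → USD → HKD.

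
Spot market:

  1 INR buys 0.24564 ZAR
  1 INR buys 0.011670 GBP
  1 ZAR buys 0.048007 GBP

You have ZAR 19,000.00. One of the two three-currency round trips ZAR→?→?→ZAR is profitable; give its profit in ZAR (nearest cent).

Profit: ZAR 199.34

Profitable loop is ZAR → GBP → INR → ZAR:
ZAR 19,000.00 × 0.048007 = GBP 912.13
GBP 912.13 ÷ 0.011670 = INR 78,160.50
INR 78,160.50 × 0.24564 = ZAR 19,199.34
Profit = ZAR 19,199.34 − ZAR 19,000.00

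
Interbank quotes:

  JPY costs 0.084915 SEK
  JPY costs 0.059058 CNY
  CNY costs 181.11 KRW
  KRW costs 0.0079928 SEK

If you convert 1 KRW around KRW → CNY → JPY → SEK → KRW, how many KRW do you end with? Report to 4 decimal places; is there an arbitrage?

Around KRW → CNY → JPY → SEK → KRW: 1 ÷ 181.11 ÷ 0.059058 × 0.084915 ÷ 0.0079928 = 0.993263
Product < 1; profitable direction is KRW → SEK → JPY → CNY → KRW.

0.9933 (arbitrage exists)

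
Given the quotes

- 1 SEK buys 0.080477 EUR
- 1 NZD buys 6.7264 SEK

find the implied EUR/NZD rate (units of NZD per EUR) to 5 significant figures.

EUR/NZD = 1.8473

1 EUR ÷ 0.080477 = 12.4259 SEK
12.4259 SEK ÷ 6.7264 = 1.84733 NZD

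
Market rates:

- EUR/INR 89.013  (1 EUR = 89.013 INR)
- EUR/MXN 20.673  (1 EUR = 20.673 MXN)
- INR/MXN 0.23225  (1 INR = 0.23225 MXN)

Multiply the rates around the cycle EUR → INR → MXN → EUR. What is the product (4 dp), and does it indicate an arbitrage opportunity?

1.0000 (no arbitrage)

Around EUR → INR → MXN → EUR: 1 × 89.013 × 0.23225 ÷ 20.673 = 1.000013
Product ≈ 1 (deviation 0.001%, within rounding noise).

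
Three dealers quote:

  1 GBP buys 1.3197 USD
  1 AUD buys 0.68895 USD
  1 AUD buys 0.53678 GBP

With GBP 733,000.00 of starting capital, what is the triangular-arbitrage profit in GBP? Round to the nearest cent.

Profitable loop is GBP → USD → AUD → GBP:
GBP 733,000.00 × 1.3197 = USD 967,340.10
USD 967,340.10 ÷ 0.68895 = AUD 1,404,078.82
AUD 1,404,078.82 × 0.53678 = GBP 753,681.43
Profit = GBP 753,681.43 − GBP 733,000.00

Profit: GBP 20,681.43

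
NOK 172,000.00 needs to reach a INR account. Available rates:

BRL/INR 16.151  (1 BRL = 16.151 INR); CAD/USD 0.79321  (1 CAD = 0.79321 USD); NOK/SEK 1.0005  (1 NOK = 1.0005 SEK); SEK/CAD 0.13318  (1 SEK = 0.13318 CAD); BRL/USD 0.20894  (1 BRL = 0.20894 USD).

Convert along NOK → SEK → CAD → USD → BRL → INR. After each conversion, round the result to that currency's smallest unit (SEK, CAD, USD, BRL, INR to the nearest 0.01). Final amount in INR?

NOK 172,000.00 × 1.0005 = SEK 172,086.00
SEK 172,086.00 × 0.13318 = CAD 22,918.41
CAD 22,918.41 × 0.79321 = USD 18,179.11
USD 18,179.11 ÷ 0.20894 = BRL 87,006.37
BRL 87,006.37 × 16.151 = INR 1,405,239.88

INR 1,405,239.88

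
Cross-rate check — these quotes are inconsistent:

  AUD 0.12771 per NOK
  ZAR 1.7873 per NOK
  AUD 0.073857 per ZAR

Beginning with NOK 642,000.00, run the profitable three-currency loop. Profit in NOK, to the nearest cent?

Profitable loop is NOK → ZAR → AUD → NOK:
NOK 642,000.00 × 1.7873 = ZAR 1,147,446.60
ZAR 1,147,446.60 × 0.073857 = AUD 84,746.96
AUD 84,746.96 ÷ 0.12771 = NOK 663,589.10
Profit = NOK 663,589.10 − NOK 642,000.00

Profit: NOK 21,589.10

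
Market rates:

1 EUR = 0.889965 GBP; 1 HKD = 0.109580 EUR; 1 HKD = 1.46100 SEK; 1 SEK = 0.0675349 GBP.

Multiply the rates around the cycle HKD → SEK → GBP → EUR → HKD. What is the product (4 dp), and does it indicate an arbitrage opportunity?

1.0118 (arbitrage exists)

Around HKD → SEK → GBP → EUR → HKD: 1 × 1.46100 × 0.0675349 ÷ 0.889965 ÷ 0.109580 = 1.011752
Product > 1; profitable direction is HKD → SEK → GBP → EUR → HKD.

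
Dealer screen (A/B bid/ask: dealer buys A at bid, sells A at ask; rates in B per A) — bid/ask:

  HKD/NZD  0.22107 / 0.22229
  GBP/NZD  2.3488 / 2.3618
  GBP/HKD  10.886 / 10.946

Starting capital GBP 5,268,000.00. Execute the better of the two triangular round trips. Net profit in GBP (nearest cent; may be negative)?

Net profit: GBP 99,855.17

Best loop GBP → HKD → NZD → GBP:
GBP 5,268,000.00 × 10.886 (sell GBP at bid) = HKD 57,347,448.00
HKD 57,347,448.00 × 0.22107 (sell HKD at bid) = NZD 12,677,800.33
NZD 12,677,800.33 ÷ 2.3618 (buy GBP at ask) = GBP 5,367,855.17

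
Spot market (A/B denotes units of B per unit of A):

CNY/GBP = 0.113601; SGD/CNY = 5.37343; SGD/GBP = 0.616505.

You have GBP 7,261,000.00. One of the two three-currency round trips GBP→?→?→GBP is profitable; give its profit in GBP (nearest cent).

Profit: GBP 72,297.26

Profitable loop is GBP → CNY → SGD → GBP:
GBP 7,261,000.00 ÷ 0.113601 = CNY 63,916,690.87
CNY 63,916,690.87 ÷ 5.37343 = SGD 11,894,951.80
SGD 11,894,951.80 × 0.616505 = GBP 7,333,297.26
Profit = GBP 7,333,297.26 − GBP 7,261,000.00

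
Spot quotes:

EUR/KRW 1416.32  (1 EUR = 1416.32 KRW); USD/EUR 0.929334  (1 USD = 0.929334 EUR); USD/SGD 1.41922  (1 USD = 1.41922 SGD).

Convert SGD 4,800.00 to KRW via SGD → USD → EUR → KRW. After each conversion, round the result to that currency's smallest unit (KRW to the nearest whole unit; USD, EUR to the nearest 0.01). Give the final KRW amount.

KRW 4,451,692

SGD 4,800.00 ÷ 1.41922 = USD 3,382.14
USD 3,382.14 × 0.929334 = EUR 3,143.14
EUR 3,143.14 × 1416.32 = KRW 4,451,692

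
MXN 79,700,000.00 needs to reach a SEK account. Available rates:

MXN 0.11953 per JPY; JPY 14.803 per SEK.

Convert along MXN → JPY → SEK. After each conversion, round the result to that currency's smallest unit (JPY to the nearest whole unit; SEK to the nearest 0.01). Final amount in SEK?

MXN 79,700,000.00 ÷ 0.11953 = JPY 666,778,215
JPY 666,778,215 ÷ 14.803 = SEK 45,043,451.67

SEK 45,043,451.67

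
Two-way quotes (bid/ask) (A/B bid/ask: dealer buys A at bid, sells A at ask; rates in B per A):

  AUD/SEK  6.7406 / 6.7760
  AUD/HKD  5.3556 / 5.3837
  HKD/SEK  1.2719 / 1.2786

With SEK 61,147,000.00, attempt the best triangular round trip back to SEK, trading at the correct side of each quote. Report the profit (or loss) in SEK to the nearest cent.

Best loop SEK → AUD → HKD → SEK:
SEK 61,147,000.00 ÷ 6.7760 (buy AUD at ask) = AUD 9,024,055.49
AUD 9,024,055.49 × 5.3556 (sell AUD at bid) = HKD 48,329,231.58
HKD 48,329,231.58 × 1.2719 (sell HKD at bid) = SEK 61,469,949.65

Net profit: SEK 322,949.65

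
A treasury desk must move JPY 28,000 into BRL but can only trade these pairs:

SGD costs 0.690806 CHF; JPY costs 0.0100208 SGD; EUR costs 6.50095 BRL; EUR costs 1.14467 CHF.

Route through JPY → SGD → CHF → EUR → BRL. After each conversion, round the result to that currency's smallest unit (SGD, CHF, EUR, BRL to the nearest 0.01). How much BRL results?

BRL 1,100.81

JPY 28,000 × 0.0100208 = SGD 280.58
SGD 280.58 × 0.690806 = CHF 193.83
CHF 193.83 ÷ 1.14467 = EUR 169.33
EUR 169.33 × 6.50095 = BRL 1,100.81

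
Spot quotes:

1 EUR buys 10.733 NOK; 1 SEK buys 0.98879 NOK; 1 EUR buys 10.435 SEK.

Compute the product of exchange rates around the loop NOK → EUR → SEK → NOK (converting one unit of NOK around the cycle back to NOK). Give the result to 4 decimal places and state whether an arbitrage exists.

0.9613 (arbitrage exists)

Around NOK → EUR → SEK → NOK: 1 ÷ 10.733 × 10.435 × 0.98879 = 0.961336
Product < 1; profitable direction is NOK → SEK → EUR → NOK.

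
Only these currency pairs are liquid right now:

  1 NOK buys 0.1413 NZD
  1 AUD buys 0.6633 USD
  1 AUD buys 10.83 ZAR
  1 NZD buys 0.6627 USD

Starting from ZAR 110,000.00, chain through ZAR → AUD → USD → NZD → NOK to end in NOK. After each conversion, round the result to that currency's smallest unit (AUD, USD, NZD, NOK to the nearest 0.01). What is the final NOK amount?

NOK 71,947.42

ZAR 110,000.00 ÷ 10.83 = AUD 10,156.97
AUD 10,156.97 × 0.6633 = USD 6,737.12
USD 6,737.12 ÷ 0.6627 = NZD 10,166.17
NZD 10,166.17 ÷ 0.1413 = NOK 71,947.42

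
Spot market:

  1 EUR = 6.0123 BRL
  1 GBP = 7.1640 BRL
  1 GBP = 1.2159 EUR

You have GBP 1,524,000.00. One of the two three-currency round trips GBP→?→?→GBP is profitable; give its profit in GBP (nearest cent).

Profitable loop is GBP → EUR → BRL → GBP:
GBP 1,524,000.00 × 1.2159 = EUR 1,853,031.60
EUR 1,853,031.60 × 6.0123 = BRL 11,140,981.89
BRL 11,140,981.89 ÷ 7.1640 = GBP 1,555,134.27
Profit = GBP 1,555,134.27 − GBP 1,524,000.00

Profit: GBP 31,134.27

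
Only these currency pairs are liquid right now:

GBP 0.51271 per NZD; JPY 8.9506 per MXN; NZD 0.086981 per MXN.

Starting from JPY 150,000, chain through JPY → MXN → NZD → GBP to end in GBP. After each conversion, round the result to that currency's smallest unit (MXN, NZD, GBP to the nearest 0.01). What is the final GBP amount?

GBP 747.37

JPY 150,000 ÷ 8.9506 = MXN 16,758.65
MXN 16,758.65 × 0.086981 = NZD 1,457.68
NZD 1,457.68 × 0.51271 = GBP 747.37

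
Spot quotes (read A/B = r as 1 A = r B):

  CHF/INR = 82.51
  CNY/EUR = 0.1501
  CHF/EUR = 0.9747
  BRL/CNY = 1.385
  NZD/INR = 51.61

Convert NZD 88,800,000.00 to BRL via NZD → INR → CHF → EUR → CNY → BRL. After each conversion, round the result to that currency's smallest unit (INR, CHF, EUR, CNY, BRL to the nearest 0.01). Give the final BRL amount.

BRL 260,423,839.89

NZD 88,800,000.00 × 51.61 = INR 4,582,968,000.00
INR 4,582,968,000.00 ÷ 82.51 = CHF 55,544,394.62
CHF 55,544,394.62 × 0.9747 = EUR 54,139,121.44
EUR 54,139,121.44 ÷ 0.1501 = CNY 360,687,018.25
CNY 360,687,018.25 ÷ 1.385 = BRL 260,423,839.89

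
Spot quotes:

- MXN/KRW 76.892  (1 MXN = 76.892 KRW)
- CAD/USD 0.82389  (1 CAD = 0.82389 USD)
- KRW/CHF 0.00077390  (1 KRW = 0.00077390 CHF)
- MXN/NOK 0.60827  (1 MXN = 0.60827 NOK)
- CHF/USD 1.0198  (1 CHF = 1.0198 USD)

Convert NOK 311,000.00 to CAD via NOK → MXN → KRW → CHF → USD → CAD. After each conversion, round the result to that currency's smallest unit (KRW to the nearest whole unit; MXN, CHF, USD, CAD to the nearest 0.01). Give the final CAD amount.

NOK 311,000.00 ÷ 0.60827 = MXN 511,286.11
MXN 511,286.11 × 76.892 = KRW 39,313,812
KRW 39,313,812 × 0.00077390 = CHF 30,424.96
CHF 30,424.96 × 1.0198 = USD 31,027.37
USD 31,027.37 ÷ 0.82389 = CAD 37,659.60

CAD 37,659.60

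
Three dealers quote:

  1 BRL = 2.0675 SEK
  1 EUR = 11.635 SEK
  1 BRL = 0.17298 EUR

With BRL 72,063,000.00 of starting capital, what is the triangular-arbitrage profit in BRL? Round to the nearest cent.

Profitable loop is BRL → SEK → EUR → BRL:
BRL 72,063,000.00 × 2.0675 = SEK 148,990,252.50
SEK 148,990,252.50 ÷ 11.635 = EUR 12,805,350.45
EUR 12,805,350.45 ÷ 0.17298 = BRL 74,027,924.91
Profit = BRL 74,027,924.91 − BRL 72,063,000.00

Profit: BRL 1,964,924.91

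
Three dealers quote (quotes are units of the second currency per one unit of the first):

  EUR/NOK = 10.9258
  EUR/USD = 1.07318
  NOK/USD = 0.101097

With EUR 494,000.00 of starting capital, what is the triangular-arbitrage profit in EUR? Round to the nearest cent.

Profit: EUR 14,447.24

Profitable loop is EUR → NOK → USD → EUR:
EUR 494,000.00 × 10.9258 = NOK 5,397,345.20
NOK 5,397,345.20 × 0.101097 = USD 545,655.41
USD 545,655.41 ÷ 1.07318 = EUR 508,447.24
Profit = EUR 508,447.24 − EUR 494,000.00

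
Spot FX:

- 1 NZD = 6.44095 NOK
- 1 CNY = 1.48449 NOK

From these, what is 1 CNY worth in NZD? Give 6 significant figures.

1 CNY × 1.48449 = 1.48449 NOK
1.48449 NOK ÷ 6.44095 = 0.230477 NZD

CNY/NZD = 0.230477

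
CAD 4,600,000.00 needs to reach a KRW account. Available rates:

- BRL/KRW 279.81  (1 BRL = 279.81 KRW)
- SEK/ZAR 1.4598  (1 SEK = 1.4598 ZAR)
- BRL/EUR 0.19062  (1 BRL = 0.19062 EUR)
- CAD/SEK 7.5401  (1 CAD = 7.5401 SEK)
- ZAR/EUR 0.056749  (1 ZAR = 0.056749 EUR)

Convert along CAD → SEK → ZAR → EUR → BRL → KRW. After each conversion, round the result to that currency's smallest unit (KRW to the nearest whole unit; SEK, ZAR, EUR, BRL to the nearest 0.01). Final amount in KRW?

CAD 4,600,000.00 × 7.5401 = SEK 34,684,460.00
SEK 34,684,460.00 × 1.4598 = ZAR 50,632,374.71
ZAR 50,632,374.71 × 0.056749 = EUR 2,873,336.63
EUR 2,873,336.63 ÷ 0.19062 = BRL 15,073,636.71
BRL 15,073,636.71 × 279.81 = KRW 4,217,754,288

KRW 4,217,754,288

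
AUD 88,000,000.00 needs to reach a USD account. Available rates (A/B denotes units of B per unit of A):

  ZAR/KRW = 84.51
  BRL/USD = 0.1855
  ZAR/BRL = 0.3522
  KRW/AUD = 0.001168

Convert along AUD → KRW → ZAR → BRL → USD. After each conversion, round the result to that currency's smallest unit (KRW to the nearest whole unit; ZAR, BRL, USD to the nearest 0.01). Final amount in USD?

AUD 88,000,000.00 ÷ 0.001168 = KRW 75,342,465,753
KRW 75,342,465,753 ÷ 84.51 = ZAR 891,521,308.16
ZAR 891,521,308.16 × 0.3522 = BRL 313,993,804.73
BRL 313,993,804.73 × 0.1855 = USD 58,245,850.78

USD 58,245,850.78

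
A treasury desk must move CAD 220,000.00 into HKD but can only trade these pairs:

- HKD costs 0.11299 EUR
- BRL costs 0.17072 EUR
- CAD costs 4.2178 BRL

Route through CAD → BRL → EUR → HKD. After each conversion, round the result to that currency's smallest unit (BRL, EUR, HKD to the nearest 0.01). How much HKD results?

CAD 220,000.00 × 4.2178 = BRL 927,916.00
BRL 927,916.00 × 0.17072 = EUR 158,413.82
EUR 158,413.82 ÷ 0.11299 = HKD 1,402,016.28

HKD 1,402,016.28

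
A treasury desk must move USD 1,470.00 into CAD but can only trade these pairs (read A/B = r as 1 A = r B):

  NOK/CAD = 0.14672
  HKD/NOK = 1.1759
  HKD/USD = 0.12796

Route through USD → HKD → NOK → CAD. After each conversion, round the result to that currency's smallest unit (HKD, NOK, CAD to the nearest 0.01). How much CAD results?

USD 1,470.00 ÷ 0.12796 = HKD 11,487.96
HKD 11,487.96 × 1.1759 = NOK 13,508.69
NOK 13,508.69 × 0.14672 = CAD 1,981.99

CAD 1,981.99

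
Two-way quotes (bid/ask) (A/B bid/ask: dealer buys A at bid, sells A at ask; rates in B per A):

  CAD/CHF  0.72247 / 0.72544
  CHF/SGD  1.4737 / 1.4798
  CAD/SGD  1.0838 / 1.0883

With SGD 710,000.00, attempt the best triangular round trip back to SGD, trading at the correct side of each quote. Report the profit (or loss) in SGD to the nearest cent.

Net profit: SGD 6,808.22

Best loop SGD → CHF → CAD → SGD:
SGD 710,000.00 ÷ 1.4798 (buy CHF at ask) = CHF 479,794.57
CHF 479,794.57 ÷ 0.72544 (buy CAD at ask) = CAD 661,384.22
CAD 661,384.22 × 1.0838 (sell CAD at bid) = SGD 716,808.22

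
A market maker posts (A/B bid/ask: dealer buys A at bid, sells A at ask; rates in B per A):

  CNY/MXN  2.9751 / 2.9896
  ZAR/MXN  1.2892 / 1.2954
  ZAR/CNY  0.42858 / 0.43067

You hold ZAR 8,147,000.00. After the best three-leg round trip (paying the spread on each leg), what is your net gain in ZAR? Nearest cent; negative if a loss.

Best loop ZAR → MXN → CNY → ZAR:
ZAR 8,147,000.00 × 1.2892 (sell ZAR at bid) = MXN 10,503,112.40
MXN 10,503,112.40 ÷ 2.9896 (buy CNY at ask) = CNY 3,513,216.62
CNY 3,513,216.62 ÷ 0.43067 (buy ZAR at ask) = ZAR 8,157,560.59

Net profit: ZAR 10,560.59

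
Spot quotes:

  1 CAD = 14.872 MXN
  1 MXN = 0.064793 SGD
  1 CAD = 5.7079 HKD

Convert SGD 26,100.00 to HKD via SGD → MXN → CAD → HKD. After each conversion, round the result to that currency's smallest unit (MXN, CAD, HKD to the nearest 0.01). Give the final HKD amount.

SGD 26,100.00 ÷ 0.064793 = MXN 402,821.29
MXN 402,821.29 ÷ 14.872 = CAD 27,085.89
CAD 27,085.89 × 5.7079 = HKD 154,603.55

HKD 154,603.55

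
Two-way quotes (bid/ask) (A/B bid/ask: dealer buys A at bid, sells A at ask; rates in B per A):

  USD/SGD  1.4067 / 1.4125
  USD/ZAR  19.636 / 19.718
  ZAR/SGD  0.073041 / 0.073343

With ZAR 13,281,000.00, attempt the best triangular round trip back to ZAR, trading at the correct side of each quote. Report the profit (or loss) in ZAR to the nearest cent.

Net profit: ZAR 204,344.77

Best loop ZAR → SGD → USD → ZAR:
ZAR 13,281,000.00 × 0.073041 (sell ZAR at bid) = SGD 970,057.52
SGD 970,057.52 ÷ 1.4125 (buy USD at ask) = USD 686,766.39
USD 686,766.39 × 19.636 (sell USD at bid) = ZAR 13,485,344.77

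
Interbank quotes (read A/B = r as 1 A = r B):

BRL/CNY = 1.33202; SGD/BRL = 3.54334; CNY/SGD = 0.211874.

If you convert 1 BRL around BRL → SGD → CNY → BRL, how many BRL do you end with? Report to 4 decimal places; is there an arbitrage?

Around BRL → SGD → CNY → BRL: 1 ÷ 3.54334 ÷ 0.211874 ÷ 1.33202 = 0.999997
Product ≈ 1 (deviation 0.000%, within rounding noise).

1.0000 (no arbitrage)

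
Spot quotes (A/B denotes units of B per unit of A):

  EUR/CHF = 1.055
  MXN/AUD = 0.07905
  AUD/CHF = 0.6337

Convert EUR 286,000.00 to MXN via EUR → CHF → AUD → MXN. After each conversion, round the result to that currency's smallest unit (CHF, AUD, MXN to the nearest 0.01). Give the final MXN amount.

EUR 286,000.00 × 1.055 = CHF 301,730.00
CHF 301,730.00 ÷ 0.6337 = AUD 476,140.13
AUD 476,140.13 ÷ 0.07905 = MXN 6,023,278.05

MXN 6,023,278.05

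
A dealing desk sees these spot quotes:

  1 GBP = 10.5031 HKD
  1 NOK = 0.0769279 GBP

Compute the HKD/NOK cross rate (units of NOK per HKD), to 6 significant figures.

HKD/NOK = 1.23765

1 HKD ÷ 10.5031 = 0.09521 GBP
0.09521 GBP ÷ 0.0769279 = 1.23765 NOK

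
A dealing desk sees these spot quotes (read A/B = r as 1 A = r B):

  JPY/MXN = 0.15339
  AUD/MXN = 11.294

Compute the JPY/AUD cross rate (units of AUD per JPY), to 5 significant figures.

JPY/AUD = 0.013582

1 JPY × 0.15339 = 0.15339 MXN
0.15339 MXN ÷ 11.294 = 0.0135815 AUD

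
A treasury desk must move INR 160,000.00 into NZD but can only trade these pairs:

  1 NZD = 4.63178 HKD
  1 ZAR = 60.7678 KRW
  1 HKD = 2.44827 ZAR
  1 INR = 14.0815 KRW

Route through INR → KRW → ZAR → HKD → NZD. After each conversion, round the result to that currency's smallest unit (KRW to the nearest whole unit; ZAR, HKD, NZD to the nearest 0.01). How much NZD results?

INR 160,000.00 × 14.0815 = KRW 2,253,040
KRW 2,253,040 ÷ 60.7678 = ZAR 37,076.21
ZAR 37,076.21 ÷ 2.44827 = HKD 15,143.84
HKD 15,143.84 ÷ 4.63178 = NZD 3,269.55

NZD 3,269.55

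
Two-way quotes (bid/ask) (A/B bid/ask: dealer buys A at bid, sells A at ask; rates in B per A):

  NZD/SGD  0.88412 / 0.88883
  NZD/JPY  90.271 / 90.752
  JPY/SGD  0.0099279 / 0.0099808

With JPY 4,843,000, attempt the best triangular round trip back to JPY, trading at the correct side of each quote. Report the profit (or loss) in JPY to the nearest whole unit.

Net profit: JPY 40,165

Best loop JPY → SGD → NZD → JPY:
JPY 4,843,000 × 0.0099279 (sell JPY at bid) = SGD 48,080.82
SGD 48,080.82 ÷ 0.88883 (buy NZD at ask) = NZD 54,094.51
NZD 54,094.51 × 90.271 (sell NZD at bid) = JPY 4,883,165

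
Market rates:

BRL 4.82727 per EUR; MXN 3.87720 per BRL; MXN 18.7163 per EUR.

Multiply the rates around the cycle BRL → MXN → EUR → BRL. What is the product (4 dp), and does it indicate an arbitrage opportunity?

Around BRL → MXN → EUR → BRL: 1 × 3.87720 ÷ 18.7163 × 4.82727 = 1.000000
Product ≈ 1 (deviation 0.000%, within rounding noise).

1.0000 (no arbitrage)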